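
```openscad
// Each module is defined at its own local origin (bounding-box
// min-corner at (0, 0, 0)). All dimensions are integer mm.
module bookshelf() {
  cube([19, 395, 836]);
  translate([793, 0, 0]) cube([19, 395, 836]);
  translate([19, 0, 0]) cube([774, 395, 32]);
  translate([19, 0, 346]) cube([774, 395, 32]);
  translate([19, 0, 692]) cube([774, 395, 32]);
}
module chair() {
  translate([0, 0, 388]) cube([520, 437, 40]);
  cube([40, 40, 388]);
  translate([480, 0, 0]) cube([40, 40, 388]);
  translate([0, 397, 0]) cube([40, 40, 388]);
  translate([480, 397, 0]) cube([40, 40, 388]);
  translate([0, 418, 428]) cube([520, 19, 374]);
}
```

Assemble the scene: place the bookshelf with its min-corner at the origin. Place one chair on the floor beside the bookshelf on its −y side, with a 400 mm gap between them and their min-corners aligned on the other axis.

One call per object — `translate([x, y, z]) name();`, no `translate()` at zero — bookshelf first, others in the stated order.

bookshelf();
translate([0, -837, 0]) chair();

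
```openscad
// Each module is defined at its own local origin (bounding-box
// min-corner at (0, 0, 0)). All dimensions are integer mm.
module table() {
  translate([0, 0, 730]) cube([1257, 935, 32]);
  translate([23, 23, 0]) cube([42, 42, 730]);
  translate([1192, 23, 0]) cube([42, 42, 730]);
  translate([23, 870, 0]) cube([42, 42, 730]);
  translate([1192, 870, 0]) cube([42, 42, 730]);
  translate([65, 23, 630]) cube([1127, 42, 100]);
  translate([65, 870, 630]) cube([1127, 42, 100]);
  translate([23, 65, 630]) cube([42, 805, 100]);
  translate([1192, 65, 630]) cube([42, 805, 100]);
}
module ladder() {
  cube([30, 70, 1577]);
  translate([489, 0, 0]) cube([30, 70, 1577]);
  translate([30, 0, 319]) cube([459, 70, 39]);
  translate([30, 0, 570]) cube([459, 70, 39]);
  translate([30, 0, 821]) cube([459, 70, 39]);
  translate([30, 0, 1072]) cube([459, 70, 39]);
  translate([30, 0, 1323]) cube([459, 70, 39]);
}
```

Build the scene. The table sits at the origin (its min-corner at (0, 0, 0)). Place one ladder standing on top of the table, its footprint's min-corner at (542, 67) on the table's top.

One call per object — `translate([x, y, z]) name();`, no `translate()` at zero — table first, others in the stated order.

table();
translate([542, 67, 762]) ladder();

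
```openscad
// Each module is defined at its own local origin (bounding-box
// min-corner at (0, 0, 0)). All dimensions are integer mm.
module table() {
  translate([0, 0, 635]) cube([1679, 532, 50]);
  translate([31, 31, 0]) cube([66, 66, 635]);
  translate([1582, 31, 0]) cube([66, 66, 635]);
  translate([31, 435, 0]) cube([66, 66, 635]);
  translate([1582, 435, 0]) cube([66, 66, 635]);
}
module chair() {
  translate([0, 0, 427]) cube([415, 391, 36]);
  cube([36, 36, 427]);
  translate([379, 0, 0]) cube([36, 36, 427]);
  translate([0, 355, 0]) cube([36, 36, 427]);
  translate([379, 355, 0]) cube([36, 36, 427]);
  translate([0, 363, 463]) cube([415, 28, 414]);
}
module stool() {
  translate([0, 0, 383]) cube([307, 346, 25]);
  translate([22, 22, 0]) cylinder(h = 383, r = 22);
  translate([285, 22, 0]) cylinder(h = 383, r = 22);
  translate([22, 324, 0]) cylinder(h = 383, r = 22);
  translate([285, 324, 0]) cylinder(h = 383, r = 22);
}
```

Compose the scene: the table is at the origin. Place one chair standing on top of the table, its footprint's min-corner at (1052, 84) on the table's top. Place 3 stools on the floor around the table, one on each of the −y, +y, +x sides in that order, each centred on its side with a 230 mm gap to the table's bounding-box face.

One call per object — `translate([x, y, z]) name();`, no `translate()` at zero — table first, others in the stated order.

table();
translate([1052, 84, 685]) chair();
translate([686, -576, 0]) stool();
translate([686, 762, 0]) stool();
translate([1909, 93, 0]) stool();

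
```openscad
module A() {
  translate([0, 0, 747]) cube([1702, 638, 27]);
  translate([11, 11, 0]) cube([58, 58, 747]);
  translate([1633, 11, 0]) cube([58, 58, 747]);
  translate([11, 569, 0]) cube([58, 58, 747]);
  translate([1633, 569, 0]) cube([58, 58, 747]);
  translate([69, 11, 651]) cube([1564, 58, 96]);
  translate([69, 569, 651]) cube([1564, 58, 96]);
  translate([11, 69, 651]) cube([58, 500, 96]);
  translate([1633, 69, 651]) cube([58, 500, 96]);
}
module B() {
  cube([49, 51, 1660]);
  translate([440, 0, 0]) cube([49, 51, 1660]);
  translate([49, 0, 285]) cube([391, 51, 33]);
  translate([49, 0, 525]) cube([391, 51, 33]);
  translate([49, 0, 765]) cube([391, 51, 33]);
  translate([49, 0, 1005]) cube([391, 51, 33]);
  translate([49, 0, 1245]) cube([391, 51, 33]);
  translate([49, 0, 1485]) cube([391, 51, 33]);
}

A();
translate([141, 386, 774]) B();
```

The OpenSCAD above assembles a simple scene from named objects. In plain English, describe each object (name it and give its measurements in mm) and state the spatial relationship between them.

A is a table: top 1702 mm (x) × 638 mm (y), 27 mm thick, upper face at z = 774 mm, on four 58×58 mm square legs, each inset 11 mm from the nearest pair of top edges, running from z = 0 to the bottom of the top. Four apron rails, 58 mm thick and 96 mm tall, run between adjacent legs with their top edges flush with the underside of the top and their outer faces flush with the legs' outer faces.

B is a straight ladder. Two 49×51 mm vertical rails, 1660 mm tall, stand 489 mm apart (outside-to-outside) with their front faces coplanar on the −y side. 6 rungs, each 51 mm deep and 33 mm tall, span between the inner faces of the rails, front faces flush with the rails. The lowest rung's underside is at z = 285 mm and rungs are spaced 240 mm apart (underside to underside).

The ladder is on top of the table.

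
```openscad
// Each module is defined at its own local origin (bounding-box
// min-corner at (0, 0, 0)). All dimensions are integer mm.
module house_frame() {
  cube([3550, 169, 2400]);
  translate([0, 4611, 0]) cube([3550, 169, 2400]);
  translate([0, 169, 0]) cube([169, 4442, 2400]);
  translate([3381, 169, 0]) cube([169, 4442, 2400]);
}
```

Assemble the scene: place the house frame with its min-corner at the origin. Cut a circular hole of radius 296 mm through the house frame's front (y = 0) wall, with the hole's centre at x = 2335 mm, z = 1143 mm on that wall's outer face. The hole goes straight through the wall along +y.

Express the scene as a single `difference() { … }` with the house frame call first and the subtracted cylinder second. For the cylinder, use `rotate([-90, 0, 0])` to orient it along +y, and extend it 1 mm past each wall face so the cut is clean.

difference() {
  house_frame();
  translate([2335, -1, 1143]) rotate([-90, 0, 0]) cylinder(h = 171, r = 296);
}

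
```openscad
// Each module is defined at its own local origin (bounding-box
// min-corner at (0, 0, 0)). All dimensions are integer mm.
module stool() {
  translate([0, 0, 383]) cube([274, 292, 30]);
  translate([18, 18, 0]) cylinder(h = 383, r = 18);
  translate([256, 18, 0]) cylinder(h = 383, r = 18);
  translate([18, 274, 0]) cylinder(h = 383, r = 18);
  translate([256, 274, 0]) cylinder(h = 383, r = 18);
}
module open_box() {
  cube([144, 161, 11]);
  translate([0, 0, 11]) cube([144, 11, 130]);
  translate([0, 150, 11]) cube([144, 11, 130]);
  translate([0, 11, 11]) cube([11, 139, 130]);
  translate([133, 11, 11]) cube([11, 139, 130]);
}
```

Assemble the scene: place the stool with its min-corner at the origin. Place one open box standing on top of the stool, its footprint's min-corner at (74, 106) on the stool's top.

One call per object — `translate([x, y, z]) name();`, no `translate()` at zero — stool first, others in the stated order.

stool();
translate([74, 106, 413]) open_box();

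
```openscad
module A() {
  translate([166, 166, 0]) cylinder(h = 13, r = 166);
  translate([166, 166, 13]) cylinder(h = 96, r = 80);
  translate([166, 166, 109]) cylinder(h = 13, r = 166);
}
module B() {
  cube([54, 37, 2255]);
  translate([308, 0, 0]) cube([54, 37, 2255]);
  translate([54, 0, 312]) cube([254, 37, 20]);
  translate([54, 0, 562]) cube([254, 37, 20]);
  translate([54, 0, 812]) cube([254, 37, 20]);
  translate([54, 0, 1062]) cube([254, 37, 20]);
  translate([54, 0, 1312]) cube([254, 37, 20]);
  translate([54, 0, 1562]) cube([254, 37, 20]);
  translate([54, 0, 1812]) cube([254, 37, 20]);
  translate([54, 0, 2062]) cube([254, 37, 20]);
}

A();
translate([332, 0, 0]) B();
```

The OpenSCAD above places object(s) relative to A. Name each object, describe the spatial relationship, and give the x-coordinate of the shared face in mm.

A is a spool. B is a ladder. The ladder is against the spool's +x side, with their −y faces flush. The x-coordinate of the shared face is 332 mm.

The spool's +x face and the ladder's −x face are both at x = 332 mm.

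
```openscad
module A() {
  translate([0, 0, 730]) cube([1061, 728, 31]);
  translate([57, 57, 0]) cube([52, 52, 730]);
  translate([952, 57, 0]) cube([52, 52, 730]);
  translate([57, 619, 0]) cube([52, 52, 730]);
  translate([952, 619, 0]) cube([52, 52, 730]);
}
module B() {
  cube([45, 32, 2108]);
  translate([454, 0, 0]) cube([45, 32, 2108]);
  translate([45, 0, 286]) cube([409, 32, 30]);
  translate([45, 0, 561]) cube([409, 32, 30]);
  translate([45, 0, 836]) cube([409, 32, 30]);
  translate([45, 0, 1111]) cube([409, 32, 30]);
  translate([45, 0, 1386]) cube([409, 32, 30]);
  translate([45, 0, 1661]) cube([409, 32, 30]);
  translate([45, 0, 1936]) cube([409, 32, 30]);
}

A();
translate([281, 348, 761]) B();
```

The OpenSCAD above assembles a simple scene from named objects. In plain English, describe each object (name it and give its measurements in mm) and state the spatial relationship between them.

A is a table: top 1061 mm (x) × 728 mm (y), 31 mm thick, upper face at z = 761 mm, on four 52×52 mm square legs, each inset 57 mm from the nearest pair of top edges, running from z = 0 to the bottom of the top.

B is a wooden ladder with two side rails of 45×32 mm section and 2108 mm height, set 499 mm apart overall. Between them run 7 rectangular rungs (32 mm deep, 30 mm thick), front faces flush with the rails' −y face. The bottom of the first rung is 286 mm above the floor and each subsequent rung is 275 mm higher than the one below.

The ladder is on top of the table, centred.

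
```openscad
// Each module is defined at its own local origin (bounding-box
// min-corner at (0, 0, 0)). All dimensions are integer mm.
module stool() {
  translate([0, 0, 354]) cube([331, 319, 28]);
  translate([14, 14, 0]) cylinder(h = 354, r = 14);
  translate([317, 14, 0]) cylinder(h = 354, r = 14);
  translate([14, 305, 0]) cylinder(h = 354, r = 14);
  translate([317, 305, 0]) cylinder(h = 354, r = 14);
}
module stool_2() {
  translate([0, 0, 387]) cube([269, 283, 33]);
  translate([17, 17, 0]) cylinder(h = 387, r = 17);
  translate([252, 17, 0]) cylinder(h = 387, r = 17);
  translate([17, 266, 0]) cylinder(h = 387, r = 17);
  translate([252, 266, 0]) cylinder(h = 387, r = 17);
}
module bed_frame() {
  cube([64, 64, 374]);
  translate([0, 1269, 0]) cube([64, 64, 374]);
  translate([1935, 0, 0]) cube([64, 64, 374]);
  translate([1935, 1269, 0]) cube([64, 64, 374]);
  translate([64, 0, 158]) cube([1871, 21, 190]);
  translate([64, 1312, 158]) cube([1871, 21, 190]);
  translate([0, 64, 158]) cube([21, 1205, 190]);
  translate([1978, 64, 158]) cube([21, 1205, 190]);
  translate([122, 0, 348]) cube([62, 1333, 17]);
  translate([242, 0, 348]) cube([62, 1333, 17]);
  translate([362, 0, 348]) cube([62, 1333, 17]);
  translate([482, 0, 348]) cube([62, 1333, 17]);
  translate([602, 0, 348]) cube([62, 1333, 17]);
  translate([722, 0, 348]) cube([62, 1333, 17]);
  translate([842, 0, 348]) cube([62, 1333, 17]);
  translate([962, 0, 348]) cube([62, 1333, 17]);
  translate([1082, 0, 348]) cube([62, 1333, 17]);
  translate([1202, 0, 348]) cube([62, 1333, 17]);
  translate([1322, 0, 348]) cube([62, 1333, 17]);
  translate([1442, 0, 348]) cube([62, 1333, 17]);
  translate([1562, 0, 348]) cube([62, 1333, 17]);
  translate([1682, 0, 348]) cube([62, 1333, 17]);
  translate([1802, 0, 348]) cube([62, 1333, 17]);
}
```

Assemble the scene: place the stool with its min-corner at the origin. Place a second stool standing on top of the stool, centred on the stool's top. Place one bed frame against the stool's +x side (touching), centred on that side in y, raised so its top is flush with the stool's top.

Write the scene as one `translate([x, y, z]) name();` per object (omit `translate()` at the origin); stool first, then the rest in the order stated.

stool();
translate([31, 18, 382]) stool_2();
translate([331, -507, 8]) bed_frame();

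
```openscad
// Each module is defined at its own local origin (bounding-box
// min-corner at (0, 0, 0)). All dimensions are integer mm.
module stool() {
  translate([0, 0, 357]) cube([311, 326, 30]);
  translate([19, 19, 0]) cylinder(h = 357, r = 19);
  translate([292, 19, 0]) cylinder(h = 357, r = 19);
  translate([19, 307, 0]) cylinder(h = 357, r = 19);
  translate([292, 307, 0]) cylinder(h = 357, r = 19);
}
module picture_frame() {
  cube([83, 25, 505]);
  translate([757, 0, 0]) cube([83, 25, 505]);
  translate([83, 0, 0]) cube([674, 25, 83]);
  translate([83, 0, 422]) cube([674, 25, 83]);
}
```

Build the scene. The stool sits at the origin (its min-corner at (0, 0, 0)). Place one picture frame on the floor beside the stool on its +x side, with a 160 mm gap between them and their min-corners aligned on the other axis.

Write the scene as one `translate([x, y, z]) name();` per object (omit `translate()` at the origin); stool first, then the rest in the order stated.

stool();
translate([471, 0, 0]) picture_frame();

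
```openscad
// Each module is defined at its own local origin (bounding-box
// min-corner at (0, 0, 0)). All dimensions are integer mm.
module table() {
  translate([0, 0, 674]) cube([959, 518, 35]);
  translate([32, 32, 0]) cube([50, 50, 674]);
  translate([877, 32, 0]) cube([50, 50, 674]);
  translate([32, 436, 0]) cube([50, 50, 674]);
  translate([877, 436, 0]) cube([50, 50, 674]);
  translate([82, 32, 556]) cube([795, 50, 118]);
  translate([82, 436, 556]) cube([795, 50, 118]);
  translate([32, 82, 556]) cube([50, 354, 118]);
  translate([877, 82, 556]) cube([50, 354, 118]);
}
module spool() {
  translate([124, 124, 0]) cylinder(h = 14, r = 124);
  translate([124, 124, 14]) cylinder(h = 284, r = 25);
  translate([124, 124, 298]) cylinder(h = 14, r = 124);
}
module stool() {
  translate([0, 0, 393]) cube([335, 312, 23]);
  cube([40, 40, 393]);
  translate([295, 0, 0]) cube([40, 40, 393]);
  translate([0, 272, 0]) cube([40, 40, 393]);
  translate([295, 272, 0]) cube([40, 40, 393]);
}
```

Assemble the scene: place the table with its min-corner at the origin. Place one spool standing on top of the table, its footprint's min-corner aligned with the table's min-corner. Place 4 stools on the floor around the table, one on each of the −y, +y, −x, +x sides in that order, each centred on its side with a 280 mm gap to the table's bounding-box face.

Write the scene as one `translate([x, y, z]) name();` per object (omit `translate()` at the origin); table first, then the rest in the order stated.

table();
translate([0, 0, 709]) spool();
translate([312, -592, 0]) stool();
translate([312, 798, 0]) stool();
translate([-615, 103, 0]) stool();
translate([1239, 103, 0]) stool();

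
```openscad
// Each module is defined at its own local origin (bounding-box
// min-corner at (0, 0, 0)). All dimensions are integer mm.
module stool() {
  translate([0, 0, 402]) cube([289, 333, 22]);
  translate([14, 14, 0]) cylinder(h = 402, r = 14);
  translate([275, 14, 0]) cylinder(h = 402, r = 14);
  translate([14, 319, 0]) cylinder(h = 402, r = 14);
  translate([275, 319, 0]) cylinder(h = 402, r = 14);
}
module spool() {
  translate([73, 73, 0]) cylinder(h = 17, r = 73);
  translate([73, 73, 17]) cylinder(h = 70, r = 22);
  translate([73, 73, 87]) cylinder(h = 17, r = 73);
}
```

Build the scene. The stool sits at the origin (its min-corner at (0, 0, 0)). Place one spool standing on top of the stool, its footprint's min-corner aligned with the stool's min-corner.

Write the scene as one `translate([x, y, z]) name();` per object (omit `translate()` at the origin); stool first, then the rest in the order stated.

stool();
translate([0, 0, 424]) spool();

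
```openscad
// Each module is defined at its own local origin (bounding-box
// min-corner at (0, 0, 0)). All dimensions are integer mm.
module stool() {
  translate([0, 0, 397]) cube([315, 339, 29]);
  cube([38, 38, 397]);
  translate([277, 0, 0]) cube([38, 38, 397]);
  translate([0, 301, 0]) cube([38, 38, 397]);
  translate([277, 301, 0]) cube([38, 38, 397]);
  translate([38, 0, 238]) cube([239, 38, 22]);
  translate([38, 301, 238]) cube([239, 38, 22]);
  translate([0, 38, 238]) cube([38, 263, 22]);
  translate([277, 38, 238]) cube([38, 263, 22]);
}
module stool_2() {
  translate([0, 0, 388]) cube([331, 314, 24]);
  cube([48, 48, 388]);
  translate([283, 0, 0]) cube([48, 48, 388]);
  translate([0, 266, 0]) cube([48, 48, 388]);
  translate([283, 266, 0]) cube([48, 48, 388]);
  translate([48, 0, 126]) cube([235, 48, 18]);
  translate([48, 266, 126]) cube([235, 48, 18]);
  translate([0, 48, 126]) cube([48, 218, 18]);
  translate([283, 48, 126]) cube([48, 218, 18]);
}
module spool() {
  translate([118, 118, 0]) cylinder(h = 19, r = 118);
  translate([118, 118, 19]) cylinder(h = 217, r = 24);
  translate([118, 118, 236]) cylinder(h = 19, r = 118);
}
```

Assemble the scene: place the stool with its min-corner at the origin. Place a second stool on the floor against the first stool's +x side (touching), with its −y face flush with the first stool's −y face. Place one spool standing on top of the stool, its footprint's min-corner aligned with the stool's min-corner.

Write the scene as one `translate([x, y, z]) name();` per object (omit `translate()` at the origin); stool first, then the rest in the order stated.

stool();
translate([315, 0, 0]) stool_2();
translate([0, 0, 426]) spool();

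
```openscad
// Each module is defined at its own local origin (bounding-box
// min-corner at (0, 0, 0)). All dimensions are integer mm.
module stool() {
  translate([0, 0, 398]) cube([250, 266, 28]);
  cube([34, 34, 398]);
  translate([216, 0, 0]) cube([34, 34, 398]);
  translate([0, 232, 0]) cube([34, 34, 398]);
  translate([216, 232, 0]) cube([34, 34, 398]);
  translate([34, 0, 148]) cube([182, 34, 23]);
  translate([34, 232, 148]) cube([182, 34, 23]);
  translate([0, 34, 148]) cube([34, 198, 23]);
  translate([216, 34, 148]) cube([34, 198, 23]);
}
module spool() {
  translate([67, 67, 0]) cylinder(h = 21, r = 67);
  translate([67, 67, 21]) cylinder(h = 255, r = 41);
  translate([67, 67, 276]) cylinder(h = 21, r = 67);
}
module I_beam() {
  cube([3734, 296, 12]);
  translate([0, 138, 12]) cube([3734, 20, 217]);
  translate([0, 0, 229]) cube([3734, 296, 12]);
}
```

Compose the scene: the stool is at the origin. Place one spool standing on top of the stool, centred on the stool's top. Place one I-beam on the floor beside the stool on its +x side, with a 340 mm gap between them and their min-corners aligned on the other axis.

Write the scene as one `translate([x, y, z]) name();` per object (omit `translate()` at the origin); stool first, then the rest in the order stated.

stool();
translate([58, 66, 426]) spool();
translate([590, 0, 0]) I_beam();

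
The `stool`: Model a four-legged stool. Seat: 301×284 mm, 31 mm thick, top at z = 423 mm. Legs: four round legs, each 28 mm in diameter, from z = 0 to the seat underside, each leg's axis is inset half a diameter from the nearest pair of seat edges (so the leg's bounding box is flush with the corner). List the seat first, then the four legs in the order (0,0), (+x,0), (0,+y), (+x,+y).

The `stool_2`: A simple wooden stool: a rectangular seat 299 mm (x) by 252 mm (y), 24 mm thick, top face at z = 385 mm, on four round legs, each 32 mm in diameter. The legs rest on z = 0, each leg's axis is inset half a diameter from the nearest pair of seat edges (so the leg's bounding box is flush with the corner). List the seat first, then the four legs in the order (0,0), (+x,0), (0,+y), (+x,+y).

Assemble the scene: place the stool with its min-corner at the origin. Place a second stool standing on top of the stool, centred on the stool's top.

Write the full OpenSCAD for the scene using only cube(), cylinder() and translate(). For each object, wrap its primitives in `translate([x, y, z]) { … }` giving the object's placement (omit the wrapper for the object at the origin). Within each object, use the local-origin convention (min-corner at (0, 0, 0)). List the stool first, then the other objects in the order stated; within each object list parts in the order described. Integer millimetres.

translate([0, 0, 392]) cube([301, 284, 31]);
translate([14, 14, 0]) cylinder(h = 392, r = 14);
translate([287, 14, 0]) cylinder(h = 392, r = 14);
translate([14, 270, 0]) cylinder(h = 392, r = 14);
translate([287, 270, 0]) cylinder(h = 392, r = 14);
translate([1, 16, 423]) {
  translate([0, 0, 361]) cube([299, 252, 24]);
  translate([16, 16, 0]) cylinder(h = 361, r = 16);
  translate([283, 16, 0]) cylinder(h = 361, r = 16);
  translate([16, 236, 0]) cylinder(h = 361, r = 16);
  translate([283, 236, 0]) cylinder(h = 361, r = 16);
}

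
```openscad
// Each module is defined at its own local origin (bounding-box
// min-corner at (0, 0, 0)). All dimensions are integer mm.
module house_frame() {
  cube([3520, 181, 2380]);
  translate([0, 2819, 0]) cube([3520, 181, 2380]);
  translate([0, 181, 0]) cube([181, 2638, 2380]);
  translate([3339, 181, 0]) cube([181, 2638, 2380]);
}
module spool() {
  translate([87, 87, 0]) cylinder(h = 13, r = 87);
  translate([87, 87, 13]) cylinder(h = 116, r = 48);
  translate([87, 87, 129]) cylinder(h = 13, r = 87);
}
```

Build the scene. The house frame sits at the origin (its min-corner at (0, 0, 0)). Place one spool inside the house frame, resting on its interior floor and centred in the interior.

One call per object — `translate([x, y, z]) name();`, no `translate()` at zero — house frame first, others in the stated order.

house_frame();
translate([1673, 1413, 0]) spool();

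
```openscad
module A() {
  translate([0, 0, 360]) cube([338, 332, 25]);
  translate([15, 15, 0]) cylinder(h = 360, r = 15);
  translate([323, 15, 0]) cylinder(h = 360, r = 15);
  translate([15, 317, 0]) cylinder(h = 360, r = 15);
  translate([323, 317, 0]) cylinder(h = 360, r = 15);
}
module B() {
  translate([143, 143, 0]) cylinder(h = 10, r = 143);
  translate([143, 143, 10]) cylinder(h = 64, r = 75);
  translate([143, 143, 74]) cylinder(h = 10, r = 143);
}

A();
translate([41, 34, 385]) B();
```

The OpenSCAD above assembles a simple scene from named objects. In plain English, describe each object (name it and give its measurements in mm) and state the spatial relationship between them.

A is a simple wooden stool: a rectangular seat 338 mm (x) by 332 mm (y), 25 mm thick, top face at z = 385 mm, on four round legs, each 30 mm in diameter. The legs rest on z = 0, each leg's axis is inset half a diameter from the nearest pair of seat edges (so the leg's bounding box is flush with the corner).

B is a spool: two coaxial disc flanges of radius 143 mm and thickness 10 mm, joined by a core cylinder of radius 75 mm and height 64 mm. The lower flange rests on z = 0 and the three cylinders share a vertical axis.

The spool is on top of the stool.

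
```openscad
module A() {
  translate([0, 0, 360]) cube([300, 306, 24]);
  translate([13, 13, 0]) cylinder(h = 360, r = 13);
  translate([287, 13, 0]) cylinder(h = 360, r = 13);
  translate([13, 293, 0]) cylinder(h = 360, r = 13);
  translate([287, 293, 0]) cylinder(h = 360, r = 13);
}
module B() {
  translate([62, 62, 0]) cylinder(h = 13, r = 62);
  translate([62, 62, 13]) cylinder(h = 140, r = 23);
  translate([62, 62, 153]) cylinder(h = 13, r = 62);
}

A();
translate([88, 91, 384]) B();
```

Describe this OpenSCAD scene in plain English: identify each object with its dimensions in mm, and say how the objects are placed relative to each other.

A is a four-legged stool. The seat is 300×306 mm, 24 mm thick, top at z = 384 mm. It stands on four round legs, each 26 mm in diameter, from z = 0 to the seat underside, each leg's axis is inset half a diameter from the nearest pair of seat edges (so the leg's bounding box is flush with the corner).

B is a spool: two coaxial disc flanges of radius 62 mm and thickness 13 mm, joined by a core cylinder of radius 23 mm and height 140 mm. The lower flange rests on z = 0 and the three cylinders share a vertical axis.

The spool is on top of the stool, centred.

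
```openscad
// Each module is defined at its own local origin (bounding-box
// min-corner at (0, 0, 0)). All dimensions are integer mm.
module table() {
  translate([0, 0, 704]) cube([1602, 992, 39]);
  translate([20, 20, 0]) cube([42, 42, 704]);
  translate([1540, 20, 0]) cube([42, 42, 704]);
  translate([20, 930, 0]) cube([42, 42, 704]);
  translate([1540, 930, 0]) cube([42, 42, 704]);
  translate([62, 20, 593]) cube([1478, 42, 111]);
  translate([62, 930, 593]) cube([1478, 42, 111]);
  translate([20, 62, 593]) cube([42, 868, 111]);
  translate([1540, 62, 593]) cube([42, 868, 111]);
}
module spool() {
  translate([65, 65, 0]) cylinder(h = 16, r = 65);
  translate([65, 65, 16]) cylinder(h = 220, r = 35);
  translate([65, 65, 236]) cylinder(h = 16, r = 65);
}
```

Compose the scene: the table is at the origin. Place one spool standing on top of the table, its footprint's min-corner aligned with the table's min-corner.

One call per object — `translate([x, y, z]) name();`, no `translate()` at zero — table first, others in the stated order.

table();
translate([0, 0, 743]) spool();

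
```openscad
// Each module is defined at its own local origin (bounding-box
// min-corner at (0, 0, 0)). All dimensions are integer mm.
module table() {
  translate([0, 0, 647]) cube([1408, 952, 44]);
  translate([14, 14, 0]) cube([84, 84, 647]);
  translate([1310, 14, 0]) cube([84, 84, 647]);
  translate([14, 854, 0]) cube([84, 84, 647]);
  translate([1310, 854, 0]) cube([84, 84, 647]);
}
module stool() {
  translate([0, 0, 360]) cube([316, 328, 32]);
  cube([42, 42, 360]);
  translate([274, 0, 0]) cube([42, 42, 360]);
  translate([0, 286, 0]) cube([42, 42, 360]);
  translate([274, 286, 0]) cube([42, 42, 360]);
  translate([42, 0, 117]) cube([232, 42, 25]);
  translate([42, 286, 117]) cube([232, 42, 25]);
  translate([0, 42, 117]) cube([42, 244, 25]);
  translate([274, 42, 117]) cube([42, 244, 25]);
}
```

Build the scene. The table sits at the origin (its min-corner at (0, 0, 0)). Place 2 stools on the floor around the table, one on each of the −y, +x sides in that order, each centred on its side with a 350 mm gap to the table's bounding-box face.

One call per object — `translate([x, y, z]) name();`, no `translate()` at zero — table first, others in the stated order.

table();
translate([546, -678, 0]) stool();
translate([1758, 312, 0]) stool();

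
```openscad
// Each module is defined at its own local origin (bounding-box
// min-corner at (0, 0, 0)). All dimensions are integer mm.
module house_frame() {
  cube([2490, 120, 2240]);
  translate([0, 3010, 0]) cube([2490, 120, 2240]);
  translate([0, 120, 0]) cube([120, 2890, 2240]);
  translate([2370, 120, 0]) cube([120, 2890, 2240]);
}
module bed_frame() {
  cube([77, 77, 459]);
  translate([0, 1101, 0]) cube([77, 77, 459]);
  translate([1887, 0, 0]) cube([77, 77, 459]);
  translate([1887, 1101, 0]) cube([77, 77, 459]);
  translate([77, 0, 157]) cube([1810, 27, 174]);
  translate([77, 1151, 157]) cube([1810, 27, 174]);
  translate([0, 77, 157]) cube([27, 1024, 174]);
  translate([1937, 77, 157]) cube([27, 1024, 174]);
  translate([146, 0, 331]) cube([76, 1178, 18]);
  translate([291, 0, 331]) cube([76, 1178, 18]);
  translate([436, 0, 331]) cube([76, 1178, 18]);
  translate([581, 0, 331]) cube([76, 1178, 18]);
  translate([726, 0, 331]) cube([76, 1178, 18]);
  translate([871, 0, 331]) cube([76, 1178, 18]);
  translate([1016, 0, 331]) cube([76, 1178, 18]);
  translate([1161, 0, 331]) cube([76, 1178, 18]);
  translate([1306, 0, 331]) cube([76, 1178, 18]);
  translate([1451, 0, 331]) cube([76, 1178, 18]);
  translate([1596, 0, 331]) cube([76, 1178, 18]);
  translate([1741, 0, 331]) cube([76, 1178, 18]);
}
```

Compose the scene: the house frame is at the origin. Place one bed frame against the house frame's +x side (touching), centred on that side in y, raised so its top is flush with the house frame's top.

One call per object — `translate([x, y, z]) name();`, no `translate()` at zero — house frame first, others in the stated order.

house_frame();
translate([2490, 976, 1781]) bed_frame();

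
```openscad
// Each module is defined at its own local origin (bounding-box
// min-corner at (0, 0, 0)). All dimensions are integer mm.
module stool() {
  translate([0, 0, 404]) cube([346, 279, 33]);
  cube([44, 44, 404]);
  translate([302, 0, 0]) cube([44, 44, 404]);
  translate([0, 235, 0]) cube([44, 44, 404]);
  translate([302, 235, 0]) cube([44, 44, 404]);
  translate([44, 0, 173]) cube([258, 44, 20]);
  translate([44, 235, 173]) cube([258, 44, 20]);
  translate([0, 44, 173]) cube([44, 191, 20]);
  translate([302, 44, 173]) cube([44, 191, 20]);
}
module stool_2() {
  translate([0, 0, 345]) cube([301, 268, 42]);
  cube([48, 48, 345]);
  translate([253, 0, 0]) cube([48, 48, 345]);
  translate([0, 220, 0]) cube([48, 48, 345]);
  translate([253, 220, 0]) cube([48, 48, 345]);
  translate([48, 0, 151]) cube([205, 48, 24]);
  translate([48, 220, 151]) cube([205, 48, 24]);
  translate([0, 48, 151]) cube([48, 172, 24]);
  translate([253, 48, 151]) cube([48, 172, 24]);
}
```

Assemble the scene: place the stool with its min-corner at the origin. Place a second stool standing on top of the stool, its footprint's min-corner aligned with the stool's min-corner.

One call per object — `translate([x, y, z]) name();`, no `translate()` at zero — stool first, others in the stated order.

stool();
translate([0, 0, 437]) stool_2();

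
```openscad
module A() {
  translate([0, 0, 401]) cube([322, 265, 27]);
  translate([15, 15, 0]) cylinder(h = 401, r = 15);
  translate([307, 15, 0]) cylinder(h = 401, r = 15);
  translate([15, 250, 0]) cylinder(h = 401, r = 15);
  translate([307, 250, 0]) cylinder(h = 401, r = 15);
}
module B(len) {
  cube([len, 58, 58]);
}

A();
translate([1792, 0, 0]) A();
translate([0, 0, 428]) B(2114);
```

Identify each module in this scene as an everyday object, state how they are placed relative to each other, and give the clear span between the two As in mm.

Second stool starts at x = 1792; first ends at x = 322; clear span = 1792 − 322 = 1470 mm.

A is a stool. B is a beam. A beam spans the tops of two stools. The clear span between the two stools is 1470 mm.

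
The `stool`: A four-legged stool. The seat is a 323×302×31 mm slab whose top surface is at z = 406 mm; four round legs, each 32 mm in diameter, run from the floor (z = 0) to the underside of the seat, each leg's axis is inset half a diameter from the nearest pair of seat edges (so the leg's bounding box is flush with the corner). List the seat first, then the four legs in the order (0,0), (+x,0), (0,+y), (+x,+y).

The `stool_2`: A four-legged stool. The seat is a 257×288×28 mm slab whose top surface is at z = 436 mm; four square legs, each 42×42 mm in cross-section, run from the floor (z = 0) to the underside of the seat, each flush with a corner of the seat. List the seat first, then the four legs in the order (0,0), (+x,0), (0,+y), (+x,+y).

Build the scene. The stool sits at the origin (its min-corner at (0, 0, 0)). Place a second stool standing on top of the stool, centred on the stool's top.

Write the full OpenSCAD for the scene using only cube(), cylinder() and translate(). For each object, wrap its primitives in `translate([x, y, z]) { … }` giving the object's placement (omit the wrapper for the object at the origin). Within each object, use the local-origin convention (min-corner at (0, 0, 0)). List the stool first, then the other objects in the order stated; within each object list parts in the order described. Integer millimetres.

translate([0, 0, 375]) cube([323, 302, 31]);
translate([16, 16, 0]) cylinder(h = 375, r = 16);
translate([307, 16, 0]) cylinder(h = 375, r = 16);
translate([16, 286, 0]) cylinder(h = 375, r = 16);
translate([307, 286, 0]) cylinder(h = 375, r = 16);
translate([33, 7, 406]) {
  translate([0, 0, 408]) cube([257, 288, 28]);
  cube([42, 42, 408]);
  translate([215, 0, 0]) cube([42, 42, 408]);
  translate([0, 246, 0]) cube([42, 42, 408]);
  translate([215, 246, 0]) cube([42, 42, 408]);
}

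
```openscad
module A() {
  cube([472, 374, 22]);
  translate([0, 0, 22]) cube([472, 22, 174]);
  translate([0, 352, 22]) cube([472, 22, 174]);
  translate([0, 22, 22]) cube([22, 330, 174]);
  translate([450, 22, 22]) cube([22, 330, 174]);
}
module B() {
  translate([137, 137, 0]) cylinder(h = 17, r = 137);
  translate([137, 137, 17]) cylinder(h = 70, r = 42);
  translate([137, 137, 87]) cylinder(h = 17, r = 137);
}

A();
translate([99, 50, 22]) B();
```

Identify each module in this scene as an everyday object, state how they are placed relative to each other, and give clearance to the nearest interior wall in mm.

A is an open box. B is a spool. The spool sits inside the open box, centred. The clearance to the nearest interior wall is 28 mm.

Clearances: x = 77, y = 28; minimum 28 mm.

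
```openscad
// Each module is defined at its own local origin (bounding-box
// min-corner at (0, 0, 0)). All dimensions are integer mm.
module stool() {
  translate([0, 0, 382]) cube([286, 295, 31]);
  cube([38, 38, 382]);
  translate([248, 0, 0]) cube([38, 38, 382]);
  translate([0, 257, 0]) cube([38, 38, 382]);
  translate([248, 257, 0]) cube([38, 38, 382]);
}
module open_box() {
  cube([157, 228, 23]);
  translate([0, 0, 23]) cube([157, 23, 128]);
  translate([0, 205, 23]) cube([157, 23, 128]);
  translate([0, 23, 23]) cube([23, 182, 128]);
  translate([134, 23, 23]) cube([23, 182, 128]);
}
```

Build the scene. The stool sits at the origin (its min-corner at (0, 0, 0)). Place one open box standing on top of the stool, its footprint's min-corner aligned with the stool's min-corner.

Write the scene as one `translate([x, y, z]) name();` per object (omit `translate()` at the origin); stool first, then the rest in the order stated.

stool();
translate([0, 0, 413]) open_box();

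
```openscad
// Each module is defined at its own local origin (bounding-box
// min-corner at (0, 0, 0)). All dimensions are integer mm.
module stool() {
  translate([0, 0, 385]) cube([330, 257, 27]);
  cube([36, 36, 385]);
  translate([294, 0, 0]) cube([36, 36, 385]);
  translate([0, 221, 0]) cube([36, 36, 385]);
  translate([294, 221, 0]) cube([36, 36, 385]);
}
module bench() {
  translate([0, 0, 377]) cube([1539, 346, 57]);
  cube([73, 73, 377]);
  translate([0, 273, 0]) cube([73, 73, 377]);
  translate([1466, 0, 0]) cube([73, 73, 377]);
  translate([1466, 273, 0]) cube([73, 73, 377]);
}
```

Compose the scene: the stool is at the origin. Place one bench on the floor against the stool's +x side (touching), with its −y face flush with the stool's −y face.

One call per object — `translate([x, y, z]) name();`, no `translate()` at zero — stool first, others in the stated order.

stool();
translate([330, 0, 0]) bench();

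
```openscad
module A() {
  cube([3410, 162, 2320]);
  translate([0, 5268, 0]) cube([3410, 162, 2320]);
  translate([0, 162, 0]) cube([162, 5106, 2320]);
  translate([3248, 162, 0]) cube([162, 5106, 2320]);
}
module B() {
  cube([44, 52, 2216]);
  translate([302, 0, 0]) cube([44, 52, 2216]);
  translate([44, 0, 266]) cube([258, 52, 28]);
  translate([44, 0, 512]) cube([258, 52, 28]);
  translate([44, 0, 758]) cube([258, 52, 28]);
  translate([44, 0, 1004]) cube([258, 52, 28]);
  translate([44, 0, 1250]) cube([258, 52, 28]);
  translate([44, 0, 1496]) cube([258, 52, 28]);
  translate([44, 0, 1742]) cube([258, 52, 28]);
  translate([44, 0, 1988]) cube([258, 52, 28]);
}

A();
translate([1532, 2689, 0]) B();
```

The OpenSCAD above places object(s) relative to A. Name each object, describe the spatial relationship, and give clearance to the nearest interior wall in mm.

Clearances: x = 1370, y = 2527; minimum 1370 mm.

A is a house frame. B is a ladder. The ladder sits inside the house frame, centred. The clearance to the nearest interior wall is 1370 mm.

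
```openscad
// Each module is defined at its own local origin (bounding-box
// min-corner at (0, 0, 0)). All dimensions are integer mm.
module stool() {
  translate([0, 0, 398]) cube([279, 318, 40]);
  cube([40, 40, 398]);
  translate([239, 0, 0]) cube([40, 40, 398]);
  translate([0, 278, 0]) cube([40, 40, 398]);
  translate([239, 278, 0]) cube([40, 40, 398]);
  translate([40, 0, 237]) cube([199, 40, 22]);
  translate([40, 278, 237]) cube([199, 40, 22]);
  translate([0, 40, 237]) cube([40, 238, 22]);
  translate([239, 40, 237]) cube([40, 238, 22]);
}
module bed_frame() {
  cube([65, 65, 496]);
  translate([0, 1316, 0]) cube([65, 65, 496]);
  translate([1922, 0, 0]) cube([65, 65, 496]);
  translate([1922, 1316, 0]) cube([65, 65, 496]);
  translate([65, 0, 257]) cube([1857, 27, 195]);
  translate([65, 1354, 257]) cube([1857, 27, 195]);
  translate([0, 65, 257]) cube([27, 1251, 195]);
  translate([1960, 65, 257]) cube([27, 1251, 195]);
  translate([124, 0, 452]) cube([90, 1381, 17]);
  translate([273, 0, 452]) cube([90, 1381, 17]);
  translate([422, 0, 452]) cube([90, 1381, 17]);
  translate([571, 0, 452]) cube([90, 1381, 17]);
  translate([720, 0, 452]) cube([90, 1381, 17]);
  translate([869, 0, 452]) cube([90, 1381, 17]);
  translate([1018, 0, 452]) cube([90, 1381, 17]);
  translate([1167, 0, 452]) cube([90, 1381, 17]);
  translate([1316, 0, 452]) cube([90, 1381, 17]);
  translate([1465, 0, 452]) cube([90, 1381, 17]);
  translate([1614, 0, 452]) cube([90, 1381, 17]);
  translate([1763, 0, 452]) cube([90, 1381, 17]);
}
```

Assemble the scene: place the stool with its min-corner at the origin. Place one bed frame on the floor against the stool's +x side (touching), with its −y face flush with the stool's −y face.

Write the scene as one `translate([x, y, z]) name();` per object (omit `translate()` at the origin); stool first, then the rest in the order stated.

stool();
translate([279, 0, 0]) bed_frame();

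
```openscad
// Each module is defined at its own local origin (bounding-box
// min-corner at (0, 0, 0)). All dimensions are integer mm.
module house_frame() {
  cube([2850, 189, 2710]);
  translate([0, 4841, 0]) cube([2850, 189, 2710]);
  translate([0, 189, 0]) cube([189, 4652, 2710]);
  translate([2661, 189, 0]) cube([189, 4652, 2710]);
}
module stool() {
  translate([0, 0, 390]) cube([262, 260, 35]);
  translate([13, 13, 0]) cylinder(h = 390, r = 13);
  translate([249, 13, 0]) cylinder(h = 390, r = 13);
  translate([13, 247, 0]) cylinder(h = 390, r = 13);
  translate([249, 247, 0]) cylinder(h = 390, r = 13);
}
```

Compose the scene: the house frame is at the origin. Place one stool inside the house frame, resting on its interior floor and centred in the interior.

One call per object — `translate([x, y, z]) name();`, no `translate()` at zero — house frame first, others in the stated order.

house_frame();
translate([1294, 2385, 0]) stool();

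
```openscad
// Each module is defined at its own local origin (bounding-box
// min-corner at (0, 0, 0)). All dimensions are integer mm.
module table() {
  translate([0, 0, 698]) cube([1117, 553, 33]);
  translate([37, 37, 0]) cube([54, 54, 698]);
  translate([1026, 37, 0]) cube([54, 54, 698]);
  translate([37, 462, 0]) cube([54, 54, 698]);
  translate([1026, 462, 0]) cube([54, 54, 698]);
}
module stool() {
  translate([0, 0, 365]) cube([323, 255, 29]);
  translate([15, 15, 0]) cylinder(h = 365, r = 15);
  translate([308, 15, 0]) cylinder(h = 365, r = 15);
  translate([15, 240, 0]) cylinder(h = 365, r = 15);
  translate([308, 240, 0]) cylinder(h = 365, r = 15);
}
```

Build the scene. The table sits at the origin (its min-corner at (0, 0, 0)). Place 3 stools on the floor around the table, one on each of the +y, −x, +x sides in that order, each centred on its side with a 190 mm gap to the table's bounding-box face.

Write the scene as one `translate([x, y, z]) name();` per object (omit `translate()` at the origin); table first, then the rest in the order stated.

table();
translate([397, 743, 0]) stool();
translate([-513, 149, 0]) stool();
translate([1307, 149, 0]) stool();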